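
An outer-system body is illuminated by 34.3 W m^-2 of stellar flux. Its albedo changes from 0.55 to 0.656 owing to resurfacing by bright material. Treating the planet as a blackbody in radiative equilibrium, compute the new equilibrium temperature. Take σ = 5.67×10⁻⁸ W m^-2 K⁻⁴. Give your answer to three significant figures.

With the new albedo, S(1−α₂)/4 = 2.950 W m^-2, so T₂ = 84.93 K.

84.9 kelvin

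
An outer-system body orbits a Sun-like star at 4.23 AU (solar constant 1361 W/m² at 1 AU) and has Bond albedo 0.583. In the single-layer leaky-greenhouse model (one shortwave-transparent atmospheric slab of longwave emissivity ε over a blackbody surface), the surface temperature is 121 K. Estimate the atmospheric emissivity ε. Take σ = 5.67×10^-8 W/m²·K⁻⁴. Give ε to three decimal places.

0.695

Irradiance scales as 1/d², so S = 1361 W/m² × (1/4.23)² = 76.06 W/m².
TOA balance gives T_e = 108.7 K.
T_s⁴ = T_e⁴·2/(2−ε) → ε = 2 − 2(T_e/T_s)⁴ = 2 − 2·(108.7/121)⁴ = 0.6952.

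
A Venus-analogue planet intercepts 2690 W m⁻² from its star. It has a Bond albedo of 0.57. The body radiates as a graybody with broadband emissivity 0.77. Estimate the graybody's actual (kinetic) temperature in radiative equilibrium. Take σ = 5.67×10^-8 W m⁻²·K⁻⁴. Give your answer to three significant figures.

Averaging over the sphere, the absorbed flux is S(1−α)/4 = 289.2 W m⁻².
Equating to εσT⁴ with ε = 0.77: T = (289.2/0.77σ)^(1/4) = 285.3 K.

285 kelvin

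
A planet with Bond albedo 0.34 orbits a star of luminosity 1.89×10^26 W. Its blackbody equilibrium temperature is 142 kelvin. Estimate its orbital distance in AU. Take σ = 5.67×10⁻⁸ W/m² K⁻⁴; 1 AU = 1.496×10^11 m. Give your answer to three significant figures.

2.19 AU

The flux needed for this T is 4σT⁴/(1−0.34) = 139.7 W/m².
Then d = [L/(4πS)]^(1/2) = 3.281×10^11 m, i.e. 2.193 AU.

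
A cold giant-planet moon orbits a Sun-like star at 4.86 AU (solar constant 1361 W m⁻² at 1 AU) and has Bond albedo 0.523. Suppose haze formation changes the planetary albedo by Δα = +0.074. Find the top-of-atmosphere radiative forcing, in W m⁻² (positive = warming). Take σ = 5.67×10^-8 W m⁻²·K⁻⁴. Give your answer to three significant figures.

-1.07 W m⁻²

Irradiance scales as 1/d², so S = 1361 W m⁻² × (1/4.86)² = 57.62 W m⁻².
ΔF = −(S/4)Δα = −(57.62/4)×(+0.074) = -1.066 W m⁻².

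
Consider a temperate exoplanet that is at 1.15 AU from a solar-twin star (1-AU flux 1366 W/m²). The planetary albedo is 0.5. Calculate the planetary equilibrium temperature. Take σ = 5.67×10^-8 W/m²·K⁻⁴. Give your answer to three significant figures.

Irradiance scales as 1/d², so S = 1366 W/m² × (1/1.15)² = 1033 W/m².
Absorbed flux (global mean): S(1−α)/4 = 1033·0.5/4 = 129.1 W/m².
Balancing against σT⁴: T = (129.1/5.67×10⁻⁸)^(1/4) = 218.4 K.

218 K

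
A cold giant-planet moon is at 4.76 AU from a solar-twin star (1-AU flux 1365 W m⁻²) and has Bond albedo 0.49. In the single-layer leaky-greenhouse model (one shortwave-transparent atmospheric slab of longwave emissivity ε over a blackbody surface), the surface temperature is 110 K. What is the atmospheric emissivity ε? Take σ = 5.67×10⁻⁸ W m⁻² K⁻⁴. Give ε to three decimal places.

0.149

Flux at the orbit: S = 1365/(4.76)² = 60.24 W m⁻².
TOA balance gives T_e = 107.9 K.
Since (2−ε)/2 = (T_e/T_s)⁴ = 0.9253, ε = 0.1494.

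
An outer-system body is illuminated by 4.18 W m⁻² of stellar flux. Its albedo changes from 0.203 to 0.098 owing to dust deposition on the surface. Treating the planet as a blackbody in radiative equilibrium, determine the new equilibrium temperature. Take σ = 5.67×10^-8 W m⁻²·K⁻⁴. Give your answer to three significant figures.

63.9 K

With the new albedo, S(1−α₂)/4 = 0.9426 W m⁻², so T₂ = 63.85 K.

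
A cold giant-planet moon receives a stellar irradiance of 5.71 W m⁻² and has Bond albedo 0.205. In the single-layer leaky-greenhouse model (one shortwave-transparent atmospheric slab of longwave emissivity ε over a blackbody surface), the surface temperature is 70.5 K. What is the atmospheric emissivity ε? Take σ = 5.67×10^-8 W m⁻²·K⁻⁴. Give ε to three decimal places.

TOA balance gives T_e = 66.89 K.
Since (2−ε)/2 = (T_e/T_s)⁴ = 0.8102, ε = 0.3796.

0.380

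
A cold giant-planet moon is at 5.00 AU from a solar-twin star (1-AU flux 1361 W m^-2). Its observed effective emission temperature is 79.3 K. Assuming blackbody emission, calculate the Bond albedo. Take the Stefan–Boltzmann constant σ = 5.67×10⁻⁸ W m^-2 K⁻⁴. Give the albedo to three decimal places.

0.835

Irradiance scales as 1/d², so S = 1361 W m^-2 × (1/5.00)² = 54.44 W m^-2.
Energy balance: S(1−α)/4 = σT⁴, so 1−α = 4σT⁴/S.
4σT⁴ = 4·5.67×10⁻⁸·(79.3)⁴ = 8.969 W m^-2.
1−α = 8.969/54.44 = 0.1647, so α = 0.8353.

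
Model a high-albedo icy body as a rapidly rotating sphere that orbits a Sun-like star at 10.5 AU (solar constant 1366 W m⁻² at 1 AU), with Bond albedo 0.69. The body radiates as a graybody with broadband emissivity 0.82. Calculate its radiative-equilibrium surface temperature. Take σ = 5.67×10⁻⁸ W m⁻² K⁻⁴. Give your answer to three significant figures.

Irradiance scales as 1/d², so S = 1366 W m⁻² × (1/10.5)² = 12.39 W m⁻².
Averaging over the sphere, the absorbed flux is S(1−α)/4 = 0.9602 W m⁻².
Equating to εσT⁴ with ε = 0.82: T = (0.9602/0.82σ)^(1/4) = 67.41 K.

67.4 kelvin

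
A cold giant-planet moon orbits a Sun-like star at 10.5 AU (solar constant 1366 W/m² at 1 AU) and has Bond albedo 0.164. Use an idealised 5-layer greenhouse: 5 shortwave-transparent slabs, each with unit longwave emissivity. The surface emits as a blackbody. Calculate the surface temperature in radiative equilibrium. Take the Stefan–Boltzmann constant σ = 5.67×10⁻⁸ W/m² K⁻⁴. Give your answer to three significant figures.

Flux at the orbit: S = 1366/(10.5)² = 12.39 W/m².
Top-of-atmosphere balance: σT_e⁴ = S(1−α)/4 = 2.590 W/m² → T_e = 82.21 K.
For an N-layer opaque stack, T_s⁴ = (N+1)T_e⁴, hence T_s = (6)^(1/4)×82.21 K = 128.7 K.

129 K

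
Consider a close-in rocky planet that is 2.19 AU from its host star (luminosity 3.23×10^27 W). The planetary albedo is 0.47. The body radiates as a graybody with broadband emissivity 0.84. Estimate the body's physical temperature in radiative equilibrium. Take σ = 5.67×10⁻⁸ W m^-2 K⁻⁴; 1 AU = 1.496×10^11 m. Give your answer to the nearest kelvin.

d = 2.19 × 1.496×10^11 m = 3.276×10^11 m.
S = L/(4πd²) = 2395 W m^-2.
Absorbed flux (global mean): S(1−α)/4 = 2395·0.53/4 = 317.3 W m^-2.
Radiative balance εσT⁴ = 317.3 gives T = [317.3/(0.84·σ)]^(1/4) = 285.7 K.

286 K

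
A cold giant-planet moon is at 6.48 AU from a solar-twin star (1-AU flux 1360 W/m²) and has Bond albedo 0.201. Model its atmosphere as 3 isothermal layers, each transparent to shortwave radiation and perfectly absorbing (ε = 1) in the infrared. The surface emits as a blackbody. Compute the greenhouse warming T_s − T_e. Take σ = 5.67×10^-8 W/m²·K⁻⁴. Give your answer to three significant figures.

By the inverse-square law, S = 1360/6.48² = 32.39 W/m².
The effective emission temperature is T_e = [S(1−α)/(4σ)]^¼ = 103.4 K.
T_s = (N+1)^(1/4)·T_e = 146.2 K.
Warming: T_s − T_e = 42.81 K.

42.8 K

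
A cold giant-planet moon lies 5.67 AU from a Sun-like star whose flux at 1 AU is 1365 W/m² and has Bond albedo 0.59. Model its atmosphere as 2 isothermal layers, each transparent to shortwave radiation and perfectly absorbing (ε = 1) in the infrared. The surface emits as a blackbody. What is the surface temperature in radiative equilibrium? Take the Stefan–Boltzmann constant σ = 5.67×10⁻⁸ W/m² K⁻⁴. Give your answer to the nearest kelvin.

Flux at the orbit: S = 1365/(5.67)² = 42.46 W/m².
Top-of-atmosphere balance: σT_e⁴ = S(1−α)/4 = 4.352 W/m² → T_e = 93.60 K.
Layer-by-layer balance gives σT_s⁴ = (N+1)σT_e⁴, so T_s = 3^¼·93.60 = 123.2 K.

123 K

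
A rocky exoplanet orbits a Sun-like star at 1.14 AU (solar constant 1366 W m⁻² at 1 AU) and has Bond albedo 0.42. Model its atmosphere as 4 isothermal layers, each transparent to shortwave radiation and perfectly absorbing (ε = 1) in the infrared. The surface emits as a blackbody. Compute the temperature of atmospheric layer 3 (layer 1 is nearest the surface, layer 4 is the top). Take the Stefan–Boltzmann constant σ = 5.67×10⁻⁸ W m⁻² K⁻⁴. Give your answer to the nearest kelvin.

271 K

Irradiance scales as 1/d², so S = 1366 W m⁻² × (1/1.14)² = 1051 W m⁻².
Top-of-atmosphere balance: σT_e⁴ = S(1−α)/4 = 152.4 W m⁻² → T_e = 227.7 K.
In the N-layer model, layer k (counted from the surface) has T_k = (N+1−k)^(1/4)·T_e.
T_3 = (2)^(1/4)·227.7 = 270.8 K.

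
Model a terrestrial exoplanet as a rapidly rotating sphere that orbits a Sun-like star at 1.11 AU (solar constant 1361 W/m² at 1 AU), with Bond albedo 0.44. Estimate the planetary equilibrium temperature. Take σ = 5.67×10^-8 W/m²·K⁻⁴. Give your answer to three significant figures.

Irradiance scales as 1/d², so S = 1361 W/m² × (1/1.11)² = 1105 W/m².
Absorbed flux (global mean): S(1−α)/4 = 1105·0.56/4 = 154.6 W/m².
In equilibrium σT⁴ equals this, so T = 228.5 K.

229 K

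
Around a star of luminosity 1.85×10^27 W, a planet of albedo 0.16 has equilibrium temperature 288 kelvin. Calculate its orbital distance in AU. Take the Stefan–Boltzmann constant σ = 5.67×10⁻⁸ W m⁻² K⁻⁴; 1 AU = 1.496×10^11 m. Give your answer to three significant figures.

1.88 AU

Required flux: S = 4σT⁴/(1−α) = 1858 W m⁻².
S = L/(4πd²) → d = √(L/4πS) = √(1.85×10^27/(4π·1858)) = 2.815×10^11 m = 1.882 AU.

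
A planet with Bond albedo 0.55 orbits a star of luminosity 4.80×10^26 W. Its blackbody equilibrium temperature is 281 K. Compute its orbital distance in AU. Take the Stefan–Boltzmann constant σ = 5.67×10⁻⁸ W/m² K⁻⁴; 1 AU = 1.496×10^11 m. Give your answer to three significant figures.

0.737 AU

The flux needed for this T is 4σT⁴/(1−0.55) = 3142 W/m².
S = L/(4πd²) → d = √(L/4πS) = √(4.80×10^26/(4π·3142)) = 1.103×10^11 m = 0.7370 AU.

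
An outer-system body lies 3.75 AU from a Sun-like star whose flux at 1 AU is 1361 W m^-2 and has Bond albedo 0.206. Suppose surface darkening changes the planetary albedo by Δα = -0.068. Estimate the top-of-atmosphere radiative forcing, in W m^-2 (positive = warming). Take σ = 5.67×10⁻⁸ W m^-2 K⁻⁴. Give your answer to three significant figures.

1.65 W m^-2

By the inverse-square law, S = 1361/3.75² = 96.78 W m^-2.
The change in absorbed flux is Δ[S(1−α)/4] = −SΔα/4 = 1.645 W m^-2.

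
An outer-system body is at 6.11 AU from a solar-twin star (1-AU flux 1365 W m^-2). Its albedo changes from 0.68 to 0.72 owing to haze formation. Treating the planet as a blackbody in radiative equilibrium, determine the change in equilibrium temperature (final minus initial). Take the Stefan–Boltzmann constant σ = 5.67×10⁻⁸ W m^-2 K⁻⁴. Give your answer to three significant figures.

-2.78 kelvin

Irradiance scales as 1/d², so S = 1365 W m^-2 × (1/6.11)² = 36.56 W m^-2.
Before: T₁ = [36.56·0.32/(4σ)]^(1/4) = 84.75 K.
Final:   T₂ = [S(1−0.72)/(4σ)]^(1/4) = 81.97 K.
ΔT = T₂ − T₁ = -2.782 K.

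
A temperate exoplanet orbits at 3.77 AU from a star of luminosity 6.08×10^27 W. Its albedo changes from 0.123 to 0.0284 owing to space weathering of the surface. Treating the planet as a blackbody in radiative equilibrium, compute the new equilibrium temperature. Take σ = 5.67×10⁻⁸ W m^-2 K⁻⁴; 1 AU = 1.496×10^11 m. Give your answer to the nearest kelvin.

284 K

d = 3.77 × 1.496×10^11 m = 5.640×10^11 m.
Spreading L over a sphere of radius d: S = 6.08×10^27/(4π·5.64×10^11²) = 1521 W m^-2.
New equilibrium: T₂ = [(1−0.0284)·1521/(4σ)]^(1/4) = 284.1 K.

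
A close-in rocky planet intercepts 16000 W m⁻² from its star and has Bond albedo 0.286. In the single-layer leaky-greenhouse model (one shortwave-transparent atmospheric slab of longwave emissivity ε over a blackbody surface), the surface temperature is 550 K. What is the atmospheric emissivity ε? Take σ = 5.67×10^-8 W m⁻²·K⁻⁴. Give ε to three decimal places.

0.899

Effective temperature: T_e = [S(1−α)/(4σ)]^(1/4) = 473.7 K.
T_s⁴ = T_e⁴·2/(2−ε) → ε = 2 − 2(T_e/T_s)⁴ = 2 − 2·(473.7/550)⁴ = 0.8991.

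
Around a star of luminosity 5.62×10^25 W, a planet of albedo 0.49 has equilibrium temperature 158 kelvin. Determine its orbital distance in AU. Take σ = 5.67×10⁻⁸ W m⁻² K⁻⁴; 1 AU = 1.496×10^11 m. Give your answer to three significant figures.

Energy balance gives S = 4σT⁴/(1−α) = 277.1 W m⁻².
Then d = [L/(4πS)]^(1/2) = 1.270×10^11 m, i.e. 0.8491 AU.

0.849 AU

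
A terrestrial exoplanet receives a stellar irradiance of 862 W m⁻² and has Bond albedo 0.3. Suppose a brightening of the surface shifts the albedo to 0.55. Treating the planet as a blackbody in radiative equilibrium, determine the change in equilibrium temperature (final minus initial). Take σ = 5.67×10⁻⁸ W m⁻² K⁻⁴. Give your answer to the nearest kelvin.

Before: T₁ = [862.0·0.7/(4σ)]^(1/4) = 227.1 K.
After:  T₂ = [862.0·0.45/(4σ)]^(1/4) = 203.4 K.
Change: 203.4 − 227.1 = -23.75 K.

-24 kelvin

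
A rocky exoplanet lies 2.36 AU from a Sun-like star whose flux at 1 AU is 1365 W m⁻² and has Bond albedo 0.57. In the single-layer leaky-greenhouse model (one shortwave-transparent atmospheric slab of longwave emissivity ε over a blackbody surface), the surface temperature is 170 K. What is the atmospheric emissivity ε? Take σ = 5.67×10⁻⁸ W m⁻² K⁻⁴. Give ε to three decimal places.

By the inverse-square law, S = 1365/2.36² = 245.1 W m⁻².
First, T_e = [245.1·(1−0.57)/(4σ)]^(1/4) = 146.8 K.
T_s⁴ = T_e⁴·2/(2−ε) → ε = 2 − 2(T_e/T_s)⁴ = 2 − 2·(146.8/170)⁴ = 0.8873.

0.887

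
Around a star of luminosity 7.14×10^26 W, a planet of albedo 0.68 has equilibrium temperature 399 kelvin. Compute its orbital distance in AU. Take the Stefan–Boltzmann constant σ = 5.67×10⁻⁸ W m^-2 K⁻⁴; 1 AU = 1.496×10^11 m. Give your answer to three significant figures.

Required flux: S = 4σT⁴/(1−α) = 17960 W m^-2.
From L = 4πd²S, d = √(7.14×10^26/(4π·17960)) = 5.624×10^10 m = 0.3759 AU.

0.376 AU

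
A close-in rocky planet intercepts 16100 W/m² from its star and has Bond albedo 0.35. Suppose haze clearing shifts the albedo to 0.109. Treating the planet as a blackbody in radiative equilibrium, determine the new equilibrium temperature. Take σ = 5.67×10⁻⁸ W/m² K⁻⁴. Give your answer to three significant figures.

501 K

With the new albedo, S(1−α₂)/4 = 3586 W/m², so T₂ = 501.5 K.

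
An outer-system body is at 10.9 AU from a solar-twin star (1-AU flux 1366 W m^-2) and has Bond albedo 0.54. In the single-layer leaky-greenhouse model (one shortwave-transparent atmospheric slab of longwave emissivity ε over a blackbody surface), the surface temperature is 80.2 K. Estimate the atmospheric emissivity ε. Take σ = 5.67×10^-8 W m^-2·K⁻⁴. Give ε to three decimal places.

0.873

Irradiance scales as 1/d², so S = 1366 W m^-2 × (1/10.9)² = 11.50 W m^-2.
TOA balance gives T_e = 69.49 K.
Since (2−ε)/2 = (T_e/T_s)⁴ = 0.5637, ε = 0.8727.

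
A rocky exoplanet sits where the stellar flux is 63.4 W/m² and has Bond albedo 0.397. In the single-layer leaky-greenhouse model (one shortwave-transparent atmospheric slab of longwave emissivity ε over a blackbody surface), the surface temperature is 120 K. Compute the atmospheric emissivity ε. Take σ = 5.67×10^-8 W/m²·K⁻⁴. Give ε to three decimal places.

TOA balance gives T_e = 113.9 K.
Inverting T_s⁴ = 2T_e⁴/(2−ε): (T_e/T_s)⁴ = 0.8129, so ε = 2(1 − 0.8129) = 0.3742.

0.374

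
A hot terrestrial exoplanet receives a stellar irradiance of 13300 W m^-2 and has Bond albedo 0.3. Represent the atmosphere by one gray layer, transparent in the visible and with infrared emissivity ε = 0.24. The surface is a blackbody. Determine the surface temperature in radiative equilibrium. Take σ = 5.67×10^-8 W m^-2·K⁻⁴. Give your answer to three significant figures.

465 K

Effective emission temperature (TOA balance): σT_e⁴ = S(1−α)/4 = 2328 W m^-2 → T_e = 450.1 K.
For a single slab of emissivity ε, T_s⁴ = 2T_e⁴/(2−ε); thus T_s = 450.1·(1.136)^(1/4) = 464.7 K.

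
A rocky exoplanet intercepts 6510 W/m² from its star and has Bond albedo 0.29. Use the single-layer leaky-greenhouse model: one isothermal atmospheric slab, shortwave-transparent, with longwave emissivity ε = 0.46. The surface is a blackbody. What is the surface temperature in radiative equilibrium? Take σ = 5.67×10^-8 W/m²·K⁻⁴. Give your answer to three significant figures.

403 K

The planet radiates to space at T_e = [S(1−α)/(4σ)]^(1/4) = 377.8 K.
Surface balance with a leaky layer gives σT_s⁴ = σT_e⁴·2/(2−ε), so T_s = T_e·[2/(2−0.46)]^(1/4) = 403.3 K.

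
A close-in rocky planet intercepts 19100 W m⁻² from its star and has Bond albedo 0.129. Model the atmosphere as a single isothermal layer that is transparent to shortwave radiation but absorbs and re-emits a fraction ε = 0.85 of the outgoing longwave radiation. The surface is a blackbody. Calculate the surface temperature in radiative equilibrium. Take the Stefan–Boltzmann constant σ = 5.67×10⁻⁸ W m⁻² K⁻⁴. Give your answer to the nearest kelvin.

598 kelvin

At the top of the atmosphere, σT_e⁴ = S(1−α)/4 = 4159 W m⁻², giving T_e = 520.4 K.
Surface balance with a leaky layer gives σT_s⁴ = σT_e⁴·2/(2−ε), so T_s = T_e·[2/(2−0.85)]^(1/4) = 597.6 K.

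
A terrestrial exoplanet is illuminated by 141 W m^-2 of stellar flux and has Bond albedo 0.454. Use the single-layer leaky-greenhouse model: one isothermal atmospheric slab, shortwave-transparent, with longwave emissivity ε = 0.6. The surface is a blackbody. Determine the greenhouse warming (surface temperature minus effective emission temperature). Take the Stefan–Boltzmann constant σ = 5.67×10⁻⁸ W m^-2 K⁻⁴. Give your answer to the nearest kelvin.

13 K

At the top of the atmosphere, σT_e⁴ = S(1−α)/4 = 19.25 W m^-2, giving T_e = 135.7 K.
Surface balance with a leaky layer gives σT_s⁴ = σT_e⁴·2/(2−ε), so T_s = T_e·[2/(2−0.6)]^(1/4) = 148.4 K.
The atmosphere warms the surface by 12.66 K.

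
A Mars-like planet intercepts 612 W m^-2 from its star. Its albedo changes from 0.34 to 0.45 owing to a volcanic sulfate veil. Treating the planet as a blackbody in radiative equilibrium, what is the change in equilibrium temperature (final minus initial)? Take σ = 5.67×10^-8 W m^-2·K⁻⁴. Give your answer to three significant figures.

-9.15 K

Before: T₁ = [612.0·0.66/(4σ)]^(1/4) = 205.4 K.
After:  T₂ = [612.0·0.55/(4σ)]^(1/4) = 196.3 K.
Change: 196.3 − 205.4 = -9.153 K.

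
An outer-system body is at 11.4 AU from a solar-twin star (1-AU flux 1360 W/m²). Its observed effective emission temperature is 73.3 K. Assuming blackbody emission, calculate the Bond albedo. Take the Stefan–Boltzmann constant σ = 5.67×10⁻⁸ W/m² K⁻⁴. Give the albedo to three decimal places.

0.374

Flux at the orbit: S = 1360/(11.4)² = 10.46 W/m².
Energy balance: S(1−α)/4 = σT⁴, so 1−α = 4σT⁴/S.
σT⁴ = 1.637 W/m², so 4σT⁴ = 6.547 W/m².
1−α = 6.547/10.46 = 0.6256, so α = 0.3744.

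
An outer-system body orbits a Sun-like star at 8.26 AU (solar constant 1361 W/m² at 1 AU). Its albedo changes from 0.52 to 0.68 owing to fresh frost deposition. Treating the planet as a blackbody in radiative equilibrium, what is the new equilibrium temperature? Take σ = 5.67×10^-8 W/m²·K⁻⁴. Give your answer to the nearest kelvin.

By the inverse-square law, S = 1361/8.26² = 19.95 W/m².
New equilibrium: T₂ = [(1−0.68)·19.95/(4σ)]^(1/4) = 72.84 K.

73 K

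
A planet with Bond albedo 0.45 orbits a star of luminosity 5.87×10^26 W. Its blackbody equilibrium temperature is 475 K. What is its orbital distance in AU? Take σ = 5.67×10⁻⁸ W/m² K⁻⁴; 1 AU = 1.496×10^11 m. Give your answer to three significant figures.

Energy balance gives S = 4σT⁴/(1−α) = 20990 W/m².
Then d = [L/(4πS)]^(1/2) = 4.717×10^10 m, i.e. 0.3153 AU.

0.315 AU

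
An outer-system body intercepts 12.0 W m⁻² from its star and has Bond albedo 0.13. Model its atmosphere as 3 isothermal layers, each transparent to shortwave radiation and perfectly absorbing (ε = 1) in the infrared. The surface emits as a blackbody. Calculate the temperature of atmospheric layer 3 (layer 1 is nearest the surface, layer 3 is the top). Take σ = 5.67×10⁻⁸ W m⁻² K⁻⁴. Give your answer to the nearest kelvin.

82 K

Top-of-atmosphere balance: σT_e⁴ = S(1−α)/4 = 2.610 W m⁻² → T_e = 82.37 K.
The net upward flux σT_e⁴ is constant between every pair of levels, so T_k⁴ = (N+1−k)T_e⁴.
T_3 = (1)^(1/4)·82.37 = 82.37 K.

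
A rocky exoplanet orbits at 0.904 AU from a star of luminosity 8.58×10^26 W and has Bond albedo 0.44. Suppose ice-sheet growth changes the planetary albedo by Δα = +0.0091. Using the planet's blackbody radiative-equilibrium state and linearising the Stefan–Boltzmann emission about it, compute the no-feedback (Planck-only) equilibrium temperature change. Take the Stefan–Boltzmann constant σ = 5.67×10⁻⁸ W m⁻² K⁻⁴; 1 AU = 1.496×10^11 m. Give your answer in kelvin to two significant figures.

d = 0.904 × 1.496×10^11 m = 1.352×10^11 m.
S = L/(4πd²) = 3733 W m⁻².
Unperturbed T_e = [3733·(1−0.44)/(4σ)]^¼ = 309.9 K.
TOA radiative forcing: ΔF = −S·Δα/4 = −3733·(+0.0091)/4 = -8.493 W m⁻².
Planck response: λ_P = 4σT_e³ = 4·5.67×10⁻⁸·(309.9)³ = 6.747 W m⁻²/K.
So ΔT₀ = -8.493/6.747 = -1.26 K.

-1.3 K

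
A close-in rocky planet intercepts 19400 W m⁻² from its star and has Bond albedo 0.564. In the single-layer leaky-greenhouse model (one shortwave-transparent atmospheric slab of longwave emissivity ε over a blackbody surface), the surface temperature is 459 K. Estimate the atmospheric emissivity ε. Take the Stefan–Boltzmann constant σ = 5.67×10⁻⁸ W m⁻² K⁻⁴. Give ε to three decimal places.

0.320

Effective temperature: T_e = [S(1−α)/(4σ)]^(1/4) = 439.5 K.
T_s⁴ = T_e⁴·2/(2−ε) → ε = 2 − 2(T_e/T_s)⁴ = 2 − 2·(439.5/459)⁴ = 0.3196.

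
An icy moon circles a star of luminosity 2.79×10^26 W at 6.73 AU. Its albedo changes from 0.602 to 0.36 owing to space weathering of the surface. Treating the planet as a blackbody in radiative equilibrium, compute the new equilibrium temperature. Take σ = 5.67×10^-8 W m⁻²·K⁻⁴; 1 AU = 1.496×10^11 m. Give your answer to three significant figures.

88.7 K

d = 6.73 × 1.496×10^11 m = 1.007×10^12 m.
S = L/(4πd²) = 21.90 W m⁻².
New equilibrium: T₂ = [(1−0.36)·21.90/(4σ)]^(1/4) = 88.67 K.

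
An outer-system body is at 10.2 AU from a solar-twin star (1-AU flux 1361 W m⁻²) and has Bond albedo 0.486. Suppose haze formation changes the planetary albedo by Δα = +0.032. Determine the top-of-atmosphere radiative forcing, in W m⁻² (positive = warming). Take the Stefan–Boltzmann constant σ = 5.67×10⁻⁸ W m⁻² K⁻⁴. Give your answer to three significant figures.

Irradiance scales as 1/d², so S = 1361 W m⁻² × (1/10.2)² = 13.08 W m⁻².
The change in absorbed flux is Δ[S(1−α)/4] = −SΔα/4 = -0.1047 W m⁻².

-0.105 W m⁻²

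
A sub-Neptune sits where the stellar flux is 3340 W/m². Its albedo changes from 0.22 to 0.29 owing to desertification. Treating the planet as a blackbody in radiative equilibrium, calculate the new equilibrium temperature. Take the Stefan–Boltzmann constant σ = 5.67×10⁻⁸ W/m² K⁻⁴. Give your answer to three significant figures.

T₂ = [S(1−α₂)/(4σ)]^(1/4) = [3340·0.71/(4σ)]^(1/4) = 319.8 K.

320 kelvin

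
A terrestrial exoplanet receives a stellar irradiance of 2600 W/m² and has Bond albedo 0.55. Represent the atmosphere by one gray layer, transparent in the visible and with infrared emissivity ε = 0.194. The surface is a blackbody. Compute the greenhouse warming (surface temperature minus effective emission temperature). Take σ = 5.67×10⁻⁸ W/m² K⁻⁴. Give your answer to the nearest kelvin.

Effective emission temperature (TOA balance): σT_e⁴ = S(1−α)/4 = 292.5 W/m² → T_e = 268.0 K.
For a single slab of emissivity ε, T_s⁴ = 2T_e⁴/(2−ε); thus T_s = 268.0·(1.107)^(1/4) = 274.9 K.
T_s − T_e = 274.9 − 268.0 = 6.924 K.

7 kelvin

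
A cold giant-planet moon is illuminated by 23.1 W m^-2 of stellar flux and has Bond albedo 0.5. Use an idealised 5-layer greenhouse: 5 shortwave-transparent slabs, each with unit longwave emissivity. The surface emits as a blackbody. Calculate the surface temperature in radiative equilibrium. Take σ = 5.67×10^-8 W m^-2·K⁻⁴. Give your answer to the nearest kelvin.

Top-of-atmosphere balance: σT_e⁴ = S(1−α)/4 = 2.888 W m^-2 → T_e = 84.48 K.
For an N-layer opaque stack, T_s⁴ = (N+1)T_e⁴, hence T_s = (6)^(1/4)×84.48 K = 132.2 K.

132 kelvin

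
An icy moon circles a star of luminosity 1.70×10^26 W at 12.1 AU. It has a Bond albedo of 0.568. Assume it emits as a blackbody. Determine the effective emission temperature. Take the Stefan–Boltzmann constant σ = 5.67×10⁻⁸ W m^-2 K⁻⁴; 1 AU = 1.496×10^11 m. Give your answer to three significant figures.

53.0 kelvin

Orbital distance: d = 12.1 AU = 1.810×10^12 m.
Flux at the orbit: S = L/(4πd²) = 1.70×10^26/(4π·(1.81×10^12)²) = 4.129 W m^-2.
Averaging over the sphere, the absorbed flux is S(1−α)/4 = 0.4459 W m^-2.
In equilibrium σT⁴ equals this, so T = 52.96 K.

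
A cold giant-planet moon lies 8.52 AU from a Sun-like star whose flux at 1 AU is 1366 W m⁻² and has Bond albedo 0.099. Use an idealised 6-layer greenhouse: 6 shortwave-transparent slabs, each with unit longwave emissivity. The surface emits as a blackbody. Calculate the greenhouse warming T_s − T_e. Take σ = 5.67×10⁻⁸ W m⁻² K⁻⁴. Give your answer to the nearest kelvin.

Irradiance scales as 1/d², so S = 1366 W m⁻² × (1/8.52)² = 18.82 W m⁻².
OLR = S(1−α)/4 = 4.239 W m⁻²; the top layer radiates at T_e = 92.99 K.
T_s = (N+1)^(1/4)·T_e = 151.2 K.
Warming: T_s − T_e = 58.26 K.

58 kelvin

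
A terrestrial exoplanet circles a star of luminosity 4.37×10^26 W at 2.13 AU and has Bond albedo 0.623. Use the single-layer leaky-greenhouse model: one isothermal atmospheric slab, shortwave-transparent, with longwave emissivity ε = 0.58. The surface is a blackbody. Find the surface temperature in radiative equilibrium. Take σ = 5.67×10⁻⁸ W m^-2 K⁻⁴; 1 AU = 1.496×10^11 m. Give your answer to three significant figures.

168 K

Orbital distance: d = 2.13 AU = 3.186×10^11 m.
Spreading L over a sphere of radius d: S = 4.37×10^26/(4π·3.19×10^11²) = 342.5 W m^-2.
Effective emission temperature (TOA balance): σT_e⁴ = S(1−α)/4 = 32.28 W m^-2 → T_e = 154.5 K.
For a single slab of emissivity ε, T_s⁴ = 2T_e⁴/(2−ε); thus T_s = 154.5·(1.408)^(1/4) = 168.3 K.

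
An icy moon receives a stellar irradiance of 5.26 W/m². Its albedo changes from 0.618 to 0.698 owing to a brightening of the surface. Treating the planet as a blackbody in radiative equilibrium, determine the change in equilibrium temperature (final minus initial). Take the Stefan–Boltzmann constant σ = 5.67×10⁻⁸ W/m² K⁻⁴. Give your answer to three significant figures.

-3.11 K

Before: T₁ = [5.260·0.382/(4σ)]^(1/4) = 54.56 K.
With α = 0.698, T₂ = 51.44 K.
Change: 51.44 − 54.56 = -3.113 K.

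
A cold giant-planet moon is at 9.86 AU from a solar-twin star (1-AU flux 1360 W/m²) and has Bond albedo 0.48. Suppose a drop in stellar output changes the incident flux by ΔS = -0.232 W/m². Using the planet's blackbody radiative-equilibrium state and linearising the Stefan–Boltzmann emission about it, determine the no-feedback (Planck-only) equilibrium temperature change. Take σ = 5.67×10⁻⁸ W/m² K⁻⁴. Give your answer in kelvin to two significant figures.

-0.31 K

Irradiance scales as 1/d², so S = 1360 W/m² × (1/9.86)² = 13.99 W/m².
Unperturbed T_e = [13.99·(1−0.48)/(4σ)]^¼ = 75.26 K.
Only a fraction (1−α) is absorbed and it's spread over 4πR², so ΔF = (1−α)ΔS/4 = -0.03016 W/m².
Planck response: λ_P = 4σT_e³ = 4·5.67×10⁻⁸·(75.26)³ = 0.09666 W/m²/K.
Hence the no-feedback warming is ΔF/(4σT_e³) = -0.312 K.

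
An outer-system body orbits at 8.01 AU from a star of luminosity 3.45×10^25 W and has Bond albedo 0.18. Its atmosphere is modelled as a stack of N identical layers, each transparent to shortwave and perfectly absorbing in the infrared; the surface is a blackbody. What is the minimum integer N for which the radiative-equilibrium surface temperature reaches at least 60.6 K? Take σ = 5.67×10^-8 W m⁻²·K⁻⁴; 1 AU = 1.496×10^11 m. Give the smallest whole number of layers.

d = 8.01 × 1.496×10^11 m = 1.198×10^12 m.
Spreading L over a sphere of radius d: S = 3.45×10^25/(4π·1.20×10^12²) = 1.912 W m⁻².
Top-of-atmosphere balance: σT_e⁴ = S(1−α)/4 = 0.3920 W m⁻² → T_e = 51.28 K.
Need (N+1)T_e⁴ ≥ T_s⁴, i.e. N+1 ≥ (60.6/51.28)⁴ = 1.951.
Rounding up, N = 1.

1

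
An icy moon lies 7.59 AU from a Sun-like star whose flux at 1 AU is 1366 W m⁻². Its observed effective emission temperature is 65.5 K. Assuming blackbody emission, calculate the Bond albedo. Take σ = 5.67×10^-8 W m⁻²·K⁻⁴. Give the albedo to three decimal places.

0.824

By the inverse-square law, S = 1366/7.59² = 23.71 W m⁻².
Energy balance: S(1−α)/4 = σT⁴, so 1−α = 4σT⁴/S.
σT⁴ = 1.044 W m⁻², so 4σT⁴ = 4.175 W m⁻².
Hence α = 1 − 4.175/23.71 = 0.8239.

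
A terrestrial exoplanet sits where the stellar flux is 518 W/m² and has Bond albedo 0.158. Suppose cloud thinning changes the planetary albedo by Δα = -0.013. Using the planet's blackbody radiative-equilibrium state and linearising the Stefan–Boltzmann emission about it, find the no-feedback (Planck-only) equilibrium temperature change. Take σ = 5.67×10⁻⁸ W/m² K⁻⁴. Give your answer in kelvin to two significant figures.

0.81 kelvin

Unperturbed T_e = [518.0·(1−0.158)/(4σ)]^¼ = 209.4 K.
TOA radiative forcing: ΔF = −S·Δα/4 = −518.0·(-0.013)/4 = 1.683 W/m².
The Planck feedback parameter is 4σT_e³ = 2.083 W/m²/K.
So ΔT₀ = 1.683/2.083 = 0.808 K.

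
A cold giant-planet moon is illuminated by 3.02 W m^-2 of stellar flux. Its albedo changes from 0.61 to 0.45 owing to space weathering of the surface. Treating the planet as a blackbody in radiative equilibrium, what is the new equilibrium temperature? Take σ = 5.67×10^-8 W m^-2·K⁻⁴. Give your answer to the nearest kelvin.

With the new albedo, S(1−α₂)/4 = 0.4153 W m^-2, so T₂ = 52.02 K.

52 K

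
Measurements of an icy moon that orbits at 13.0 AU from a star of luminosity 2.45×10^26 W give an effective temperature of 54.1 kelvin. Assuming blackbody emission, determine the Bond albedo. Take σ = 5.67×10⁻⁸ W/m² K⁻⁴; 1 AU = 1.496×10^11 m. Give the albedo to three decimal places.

d = 13.0 × 1.496×10^11 m = 1.945×10^12 m.
Flux at the orbit: S = L/(4πd²) = 2.45×10^26/(4π·(1.94×10^12)²) = 5.155 W/m².
Rearranging the radiative balance, α = 1 − 4σT⁴/S.
4σT⁴ = 4·5.67×10⁻⁸·(54.1)⁴ = 1.943 W/m².
Hence α = 1 − 1.943/5.155 = 0.6231.

0.623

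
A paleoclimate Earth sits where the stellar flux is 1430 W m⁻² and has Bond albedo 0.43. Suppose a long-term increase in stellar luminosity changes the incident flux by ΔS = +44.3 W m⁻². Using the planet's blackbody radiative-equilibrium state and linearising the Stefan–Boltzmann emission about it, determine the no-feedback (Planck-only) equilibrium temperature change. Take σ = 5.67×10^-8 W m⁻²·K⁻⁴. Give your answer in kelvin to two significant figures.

Unperturbed T_e = [1430·(1−0.43)/(4σ)]^¼ = 244.8 K.
Only a fraction (1−α) is absorbed and it's spread over 4πR², so ΔF = (1−α)ΔS/4 = 6.313 W m⁻².
Planck response: λ_P = 4σT_e³ = 4·5.67×10⁻⁸·(244.8)³ = 3.329 W m⁻²/K.
ΔT₀ = ΔF/λ_P = 6.313/3.329 = 1.90 K.

1.9 kelvin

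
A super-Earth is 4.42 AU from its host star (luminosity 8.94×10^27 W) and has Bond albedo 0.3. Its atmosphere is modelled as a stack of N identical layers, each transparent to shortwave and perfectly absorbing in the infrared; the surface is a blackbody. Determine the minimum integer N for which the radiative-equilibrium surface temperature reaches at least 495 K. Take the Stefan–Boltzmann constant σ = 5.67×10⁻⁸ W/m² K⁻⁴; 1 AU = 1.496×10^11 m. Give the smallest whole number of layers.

d = 4.42 × 1.496×10^11 m = 6.612×10^11 m.
S = L/(4πd²) = 1627 W/m².
The effective emission temperature is T_e = [S(1−α)/(4σ)]^¼ = 266.2 K.
Since T_s⁴ = (N+1)T_e⁴, we need N ≥ (T_s/T_e)⁴ − 1 = 10.955.
Rounding up, N = 11.

11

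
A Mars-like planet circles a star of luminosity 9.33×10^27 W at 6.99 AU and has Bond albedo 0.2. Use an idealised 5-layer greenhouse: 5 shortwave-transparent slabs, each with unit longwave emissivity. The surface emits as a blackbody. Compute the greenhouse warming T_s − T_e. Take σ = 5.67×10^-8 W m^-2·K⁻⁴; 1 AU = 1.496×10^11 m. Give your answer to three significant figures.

Orbital distance: d = 6.99 AU = 1.046×10^12 m.
S = L/(4πd²) = 679.0 W m^-2.
Top-of-atmosphere balance: σT_e⁴ = S(1−α)/4 = 135.8 W m^-2 → T_e = 221.2 K.
Surface: T_s = (6)^¼·T_e = 346.2 K.
Warming: T_s − T_e = 125.0 K.

125 K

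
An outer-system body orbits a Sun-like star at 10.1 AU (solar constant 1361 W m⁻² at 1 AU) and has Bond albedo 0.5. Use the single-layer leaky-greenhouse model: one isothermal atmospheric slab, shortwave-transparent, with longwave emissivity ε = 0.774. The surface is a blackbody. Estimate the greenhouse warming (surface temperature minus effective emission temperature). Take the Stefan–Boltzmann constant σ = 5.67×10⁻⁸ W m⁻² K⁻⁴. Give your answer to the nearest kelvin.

Irradiance scales as 1/d², so S = 1361 W m⁻² × (1/10.1)² = 13.34 W m⁻².
Effective emission temperature (TOA balance): σT_e⁴ = S(1−α)/4 = 1.668 W m⁻² → T_e = 73.64 K.
For a single slab of emissivity ε, T_s⁴ = 2T_e⁴/(2−ε); thus T_s = 73.64·(1.631)^(1/4) = 83.23 K.
T_s − T_e = 83.23 − 73.64 = 9.584 K.

10 K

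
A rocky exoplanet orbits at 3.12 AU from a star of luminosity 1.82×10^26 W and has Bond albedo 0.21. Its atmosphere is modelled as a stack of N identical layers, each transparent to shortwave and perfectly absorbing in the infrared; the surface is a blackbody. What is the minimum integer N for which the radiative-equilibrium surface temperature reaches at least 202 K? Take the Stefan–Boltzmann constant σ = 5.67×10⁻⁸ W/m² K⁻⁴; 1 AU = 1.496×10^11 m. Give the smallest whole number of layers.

7

Orbital distance: d = 3.12 AU = 4.668×10^11 m.
Spreading L over a sphere of radius d: S = 1.82×10^26/(4π·4.67×10^11²) = 66.48 W/m².
OLR = S(1−α)/4 = 13.13 W/m²; the top layer radiates at T_e = 123.4 K.
Since T_s⁴ = (N+1)T_e⁴, we need N ≥ (T_s/T_e)⁴ − 1 = 6.190.
Rounding up, N = 7.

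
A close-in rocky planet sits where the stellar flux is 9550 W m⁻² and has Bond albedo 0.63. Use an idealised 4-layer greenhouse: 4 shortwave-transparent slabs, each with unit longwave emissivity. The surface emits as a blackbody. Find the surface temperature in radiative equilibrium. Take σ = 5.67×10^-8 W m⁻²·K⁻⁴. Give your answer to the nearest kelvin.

The effective emission temperature is T_e = [S(1−α)/(4σ)]^¼ = 353.3 K.
Layer-by-layer balance gives σT_s⁴ = (N+1)σT_e⁴, so T_s = 5^¼·353.3 = 528.3 K.

528 K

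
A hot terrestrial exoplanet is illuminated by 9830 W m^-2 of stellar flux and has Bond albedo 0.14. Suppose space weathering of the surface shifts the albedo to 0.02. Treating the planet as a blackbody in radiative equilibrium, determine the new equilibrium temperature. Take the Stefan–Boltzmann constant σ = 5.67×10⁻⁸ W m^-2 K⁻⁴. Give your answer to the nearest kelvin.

454 K

New equilibrium: T₂ = [(1−0.02)·9830/(4σ)]^(1/4) = 454.0 K.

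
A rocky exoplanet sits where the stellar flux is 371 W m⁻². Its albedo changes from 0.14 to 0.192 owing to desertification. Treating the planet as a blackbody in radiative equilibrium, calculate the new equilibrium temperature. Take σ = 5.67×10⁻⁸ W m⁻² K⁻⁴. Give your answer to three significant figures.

191 K

T₂ = [S(1−α₂)/(4σ)]^(1/4) = [371.0·0.808/(4σ)]^(1/4) = 190.7 K.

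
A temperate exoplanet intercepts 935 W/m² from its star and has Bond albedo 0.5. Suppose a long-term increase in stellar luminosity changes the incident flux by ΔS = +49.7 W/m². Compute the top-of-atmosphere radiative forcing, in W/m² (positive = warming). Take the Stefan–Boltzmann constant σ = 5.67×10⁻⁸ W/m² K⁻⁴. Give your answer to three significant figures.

TOA radiative forcing: ΔF = (1−α)ΔS/4 = 0.5·(+49.7)/4 = 6.213 W/m².

6.21 W/m²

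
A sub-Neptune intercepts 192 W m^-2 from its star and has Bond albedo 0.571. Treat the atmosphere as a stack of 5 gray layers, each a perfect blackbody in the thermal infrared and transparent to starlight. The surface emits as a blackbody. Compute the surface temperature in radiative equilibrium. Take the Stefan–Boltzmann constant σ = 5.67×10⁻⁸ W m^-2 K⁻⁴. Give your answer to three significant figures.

The effective emission temperature is T_e = [S(1−α)/(4σ)]^¼ = 138.0 K.
For an N-layer opaque stack, T_s⁴ = (N+1)T_e⁴, hence T_s = (6)^(1/4)×138.0 K = 216.1 K.

216 K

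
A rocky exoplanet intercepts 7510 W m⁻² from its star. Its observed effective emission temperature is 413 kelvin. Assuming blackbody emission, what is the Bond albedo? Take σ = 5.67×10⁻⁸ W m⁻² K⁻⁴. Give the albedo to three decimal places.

0.121

From σT⁴ = S(1−α)/4 we invert for α: 1−α = 4σT⁴/S.
4σT⁴ = 4·5.67×10⁻⁸·(413)⁴ = 6598 W m⁻².
Hence α = 1 − 6598/7510 = 0.1214.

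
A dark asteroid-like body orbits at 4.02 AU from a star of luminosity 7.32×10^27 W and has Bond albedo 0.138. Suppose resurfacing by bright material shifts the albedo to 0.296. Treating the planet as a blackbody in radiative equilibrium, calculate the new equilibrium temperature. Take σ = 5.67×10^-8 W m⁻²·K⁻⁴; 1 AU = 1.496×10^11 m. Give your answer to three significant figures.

d = 4.02 × 1.496×10^11 m = 6.014×10^11 m.
Spreading L over a sphere of radius d: S = 7.32×10^27/(4π·6.01×10^11²) = 1611 W m⁻².
New equilibrium: T₂ = [(1−0.296)·1611/(4σ)]^(1/4) = 265.9 K.

266 K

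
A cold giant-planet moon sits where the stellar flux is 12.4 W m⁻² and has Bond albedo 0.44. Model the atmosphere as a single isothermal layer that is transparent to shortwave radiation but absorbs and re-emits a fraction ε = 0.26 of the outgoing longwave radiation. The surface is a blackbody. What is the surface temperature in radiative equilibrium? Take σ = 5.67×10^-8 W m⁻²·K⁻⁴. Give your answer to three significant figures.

77.0 kelvin

Effective emission temperature (TOA balance): σT_e⁴ = S(1−α)/4 = 1.736 W m⁻² → T_e = 74.39 K.
The surface balance (absorbed SW + ε·downward IR = σT_s⁴) with T_a⁴ = T_s⁴/2 reduces to T_s = T_e·[2/(2−ε)]^¼ = 77.02 K.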